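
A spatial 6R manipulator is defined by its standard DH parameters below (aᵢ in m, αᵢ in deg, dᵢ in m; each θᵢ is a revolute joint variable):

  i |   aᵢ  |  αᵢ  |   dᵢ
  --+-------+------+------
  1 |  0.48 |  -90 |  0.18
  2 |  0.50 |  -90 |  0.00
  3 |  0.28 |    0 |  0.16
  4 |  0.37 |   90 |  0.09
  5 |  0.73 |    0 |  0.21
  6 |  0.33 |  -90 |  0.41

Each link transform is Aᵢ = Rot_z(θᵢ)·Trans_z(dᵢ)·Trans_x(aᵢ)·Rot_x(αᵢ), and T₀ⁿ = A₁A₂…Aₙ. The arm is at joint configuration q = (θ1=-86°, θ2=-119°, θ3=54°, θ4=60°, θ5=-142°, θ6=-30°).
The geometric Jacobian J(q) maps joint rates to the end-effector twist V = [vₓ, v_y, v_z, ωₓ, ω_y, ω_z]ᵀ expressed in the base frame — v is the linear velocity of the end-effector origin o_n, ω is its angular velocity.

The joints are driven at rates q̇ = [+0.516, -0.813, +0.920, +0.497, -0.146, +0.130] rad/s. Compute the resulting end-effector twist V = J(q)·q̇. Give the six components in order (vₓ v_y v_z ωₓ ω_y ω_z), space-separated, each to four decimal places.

o_n = [-0.0231, 0.4357, 1.3270]
J₁: ẑ×o_n = [-0.4357, -0.0231, 0.0000], ω = ẑ
J2: z=[0.9976, 0.0698, 0.0000] o=[0.0335, -0.4788, 0.1800] → [0.0800, -1.1442, 0.9163, 0.9976, 0.0698, 0.0000]
J3: z=[0.0610, -0.8725, 0.4848] o=[0.0166, -0.2370, 0.6173] → [-0.9453, -0.0625, 0.0064, 0.0610, -0.8725, 0.4848]
J4: z=[0.0610, -0.8725, 0.4848] o=[-0.2052, -0.3128, 0.8388] → [-0.7888, 0.0585, 0.2045, 0.0610, -0.8725, 0.4848]
J5: z=[-0.4366, 0.4134, 0.7990] o=[-0.5318, -0.4877, 0.7508] → [-0.4997, 0.6580, -0.6135, -0.4366, 0.4134, 0.7990]
J6: z=[-0.4366, 0.4134, 0.7990] o=[-0.1346, 0.1411, 0.9054] → [-0.0612, 0.2732, -0.1748, -0.4366, 0.4134, 0.7990]
V = J·q̇ = [-1.4866, 0.8293, -0.5705, -0.7176, -1.2996, 1.1902]

-1.4866 0.8293 -0.5705 -0.7176 -1.2996 1.1902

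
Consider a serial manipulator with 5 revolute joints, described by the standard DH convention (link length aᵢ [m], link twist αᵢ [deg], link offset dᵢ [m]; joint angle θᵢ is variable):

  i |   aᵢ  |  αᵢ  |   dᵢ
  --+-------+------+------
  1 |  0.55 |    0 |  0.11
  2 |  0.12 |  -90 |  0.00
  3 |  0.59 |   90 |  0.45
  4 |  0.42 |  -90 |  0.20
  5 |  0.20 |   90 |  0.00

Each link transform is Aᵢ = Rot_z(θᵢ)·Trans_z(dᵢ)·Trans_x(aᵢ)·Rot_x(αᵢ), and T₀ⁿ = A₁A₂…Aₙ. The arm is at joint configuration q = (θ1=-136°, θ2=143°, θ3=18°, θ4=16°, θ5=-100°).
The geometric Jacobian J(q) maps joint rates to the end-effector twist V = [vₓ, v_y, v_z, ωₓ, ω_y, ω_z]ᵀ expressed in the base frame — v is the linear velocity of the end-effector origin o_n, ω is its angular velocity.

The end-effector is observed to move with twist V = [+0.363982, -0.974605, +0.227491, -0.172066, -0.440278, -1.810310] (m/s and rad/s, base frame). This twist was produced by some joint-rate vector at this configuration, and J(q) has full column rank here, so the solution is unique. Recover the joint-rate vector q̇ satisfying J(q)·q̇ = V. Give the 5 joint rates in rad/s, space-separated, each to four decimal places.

-0.9840 0.0250 -0.2430 -0.8790 -0.1800

o_n = [0.6840, 0.3109, 0.1908]
J₁: ẑ×o_n = [-0.3109, 0.6840, 0.0000], ω = ẑ
J2: z=[0.0000, 0.0000, 1.0000] o=[-0.3956, -0.3821, 0.1100] → [-0.6929, 1.0796, 0.0000, 0.0000, 0.0000, 1.0000]
J3: z=[-0.1219, 0.9925, 0.0000] o=[-0.2765, -0.3674, 0.1100] → [0.0802, 0.0098, -1.0360, -0.1219, 0.9925, 0.0000]
J4: z=[0.3067, 0.0377, 0.9511] o=[0.2256, 0.1476, -0.0723] → [-0.1454, 0.3553, 0.0328, 0.3067, 0.0377, 0.9511]
J5: z=[-0.3773, 0.9221, 0.0852] o=[0.6539, 0.3168, -0.0069] → [0.1828, 0.0771, -0.0255, -0.3773, 0.9221, 0.0852]
q̇ = J⁺·V = [-0.9840, 0.0250, -0.2430, -0.8790, -0.1800]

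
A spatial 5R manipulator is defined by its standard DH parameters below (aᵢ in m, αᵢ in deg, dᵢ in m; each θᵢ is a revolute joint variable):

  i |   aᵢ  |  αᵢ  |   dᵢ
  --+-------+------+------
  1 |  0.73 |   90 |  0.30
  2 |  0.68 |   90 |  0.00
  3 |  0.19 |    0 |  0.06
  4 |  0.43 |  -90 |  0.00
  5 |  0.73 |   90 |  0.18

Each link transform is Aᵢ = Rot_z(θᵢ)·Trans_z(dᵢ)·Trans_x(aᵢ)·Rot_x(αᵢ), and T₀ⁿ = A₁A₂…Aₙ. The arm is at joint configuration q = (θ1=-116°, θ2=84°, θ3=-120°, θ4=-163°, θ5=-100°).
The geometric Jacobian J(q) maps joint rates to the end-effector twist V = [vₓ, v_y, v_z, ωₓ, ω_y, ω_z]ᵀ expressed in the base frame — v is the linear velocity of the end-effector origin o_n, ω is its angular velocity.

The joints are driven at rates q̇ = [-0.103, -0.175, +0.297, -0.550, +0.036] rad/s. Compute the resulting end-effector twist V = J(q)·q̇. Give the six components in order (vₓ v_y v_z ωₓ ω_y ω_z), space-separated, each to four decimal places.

o_n = [-0.8356, -1.3221, 0.6938]
J₁: ẑ×o_n = [1.3221, -0.8356, 0.0000], ω = ẑ
J2: z=[-0.8988, 0.4384, 0.0000] o=[-0.3200, -0.6561, 0.3000] → [0.1726, 0.3539, 0.8246, -0.8988, 0.4384, 0.0000]
J3: z=[-0.4360, -0.8939, -0.1045] o=[-0.3512, -0.7200, 0.9763] → [0.1896, -0.0725, -0.1705, -0.4360, -0.8939, -0.1045]
J4: z=[-0.4360, -0.8939, -0.1045] o=[-0.2251, -0.8368, 0.8755] → [0.1117, -0.0154, -0.3341, -0.4360, -0.8939, -0.1045]
J5: z=[-0.1575, 0.1902, -0.9690] o=[-0.6061, -0.6623, 0.9717] → [-0.6923, 0.1786, 0.1476, -0.1575, 0.1902, -0.9690]
V = J·q̇ = [-0.1965, 0.0175, -0.0059, 0.2619, 0.1563, -0.1114]

-0.1965 0.0175 -0.0059 0.2619 0.1563 -0.1114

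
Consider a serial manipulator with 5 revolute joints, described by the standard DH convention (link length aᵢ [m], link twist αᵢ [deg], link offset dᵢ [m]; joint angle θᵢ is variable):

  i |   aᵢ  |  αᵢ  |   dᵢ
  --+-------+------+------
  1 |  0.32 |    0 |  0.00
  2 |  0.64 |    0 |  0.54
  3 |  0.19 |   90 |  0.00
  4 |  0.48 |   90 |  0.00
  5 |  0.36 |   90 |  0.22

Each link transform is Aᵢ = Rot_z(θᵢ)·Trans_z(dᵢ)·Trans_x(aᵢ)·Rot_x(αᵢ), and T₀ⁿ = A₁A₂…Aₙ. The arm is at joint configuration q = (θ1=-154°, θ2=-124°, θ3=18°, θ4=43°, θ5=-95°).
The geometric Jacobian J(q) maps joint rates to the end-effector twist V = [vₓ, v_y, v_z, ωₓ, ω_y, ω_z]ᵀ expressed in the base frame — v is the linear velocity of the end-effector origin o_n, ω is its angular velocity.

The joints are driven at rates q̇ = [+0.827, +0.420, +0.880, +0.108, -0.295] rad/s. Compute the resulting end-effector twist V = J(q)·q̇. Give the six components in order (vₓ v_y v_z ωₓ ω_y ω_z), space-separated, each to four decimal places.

-1.9161 -1.2148 -0.0205 0.1413 -0.1794 2.3427

o_n = [-0.6677, 1.0892, 0.6851]
J₁: ẑ×o_n = [-1.0892, -0.6677, 0.0000], ω = ẑ
J2: z=[0.0000, 0.0000, 1.0000] o=[-0.2876, -0.1403, 0.0000] → [-1.2295, -0.3801, 0.0000, 0.0000, 0.0000, 1.0000]
J3: z=[0.0000, 0.0000, 1.0000] o=[-0.1985, 0.4935, 0.5400] → [-0.5957, -0.4692, 0.0000, 0.0000, 0.0000, 1.0000]
J4: z=[0.9848, 0.1736, 0.0000] o=[-0.2315, 0.6806, 0.5400] → [0.0252, -0.1429, 0.4781, 0.9848, 0.1736, 0.0000]
J5: z=[-0.1184, 0.6716, -0.7314] o=[-0.2925, 1.0263, 0.8674] → [-0.0764, 0.2529, 0.2446, -0.1184, 0.6716, -0.7314]
V = J·q̇ = [-1.9161, -1.2148, -0.0205, 0.1413, -0.1794, 2.3427]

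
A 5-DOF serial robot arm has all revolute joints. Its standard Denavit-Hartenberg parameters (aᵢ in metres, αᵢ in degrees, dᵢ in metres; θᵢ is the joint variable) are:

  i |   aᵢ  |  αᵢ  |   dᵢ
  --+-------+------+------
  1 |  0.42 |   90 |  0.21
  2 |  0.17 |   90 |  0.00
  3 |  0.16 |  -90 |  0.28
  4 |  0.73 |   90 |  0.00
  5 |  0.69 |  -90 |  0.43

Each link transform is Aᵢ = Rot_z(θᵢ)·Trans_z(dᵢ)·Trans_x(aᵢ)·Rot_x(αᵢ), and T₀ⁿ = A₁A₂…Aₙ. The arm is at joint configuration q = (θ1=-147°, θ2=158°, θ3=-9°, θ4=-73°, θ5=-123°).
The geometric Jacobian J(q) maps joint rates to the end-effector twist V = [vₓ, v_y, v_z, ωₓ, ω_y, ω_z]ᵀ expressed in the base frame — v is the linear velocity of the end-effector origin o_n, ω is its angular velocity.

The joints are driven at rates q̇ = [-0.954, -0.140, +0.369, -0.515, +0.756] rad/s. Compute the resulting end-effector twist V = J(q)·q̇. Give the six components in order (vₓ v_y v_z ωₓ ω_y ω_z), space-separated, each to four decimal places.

-0.7655 -0.0500 0.2113 -0.5116 -0.9708 -0.7046

o_n = [-0.3390, -0.8741, 0.8754]
J₁: ẑ×o_n = [0.8741, -0.3390, 0.0000], ω = ẑ
J2: z=[-0.5446, 0.8387, 0.0000] o=[-0.3522, -0.2287, 0.2100] → [0.5580, 0.3624, 0.3404, -0.5446, 0.8387, 0.0000]
J3: z=[-0.3142, -0.2040, 0.9272] o=[-0.2200, -0.1429, 0.2737] → [0.5552, 0.0787, 0.2055, -0.3142, -0.2040, 0.9272]
J4: z=[-0.4163, 0.9073, 0.0586] o=[-0.1715, -0.1412, 0.5925] → [0.2996, 0.1079, 0.4571, -0.4163, 0.9073, 0.0586]
J5: z=[-0.9078, -0.4112, -0.0827] o=[-0.2087, -0.2052, 1.3187] → [0.1269, -0.3917, 0.5537, -0.9078, -0.4112, -0.0827]
V = J·q̇ = [-0.7655, -0.0500, 0.2113, -0.5116, -0.9708, -0.7046]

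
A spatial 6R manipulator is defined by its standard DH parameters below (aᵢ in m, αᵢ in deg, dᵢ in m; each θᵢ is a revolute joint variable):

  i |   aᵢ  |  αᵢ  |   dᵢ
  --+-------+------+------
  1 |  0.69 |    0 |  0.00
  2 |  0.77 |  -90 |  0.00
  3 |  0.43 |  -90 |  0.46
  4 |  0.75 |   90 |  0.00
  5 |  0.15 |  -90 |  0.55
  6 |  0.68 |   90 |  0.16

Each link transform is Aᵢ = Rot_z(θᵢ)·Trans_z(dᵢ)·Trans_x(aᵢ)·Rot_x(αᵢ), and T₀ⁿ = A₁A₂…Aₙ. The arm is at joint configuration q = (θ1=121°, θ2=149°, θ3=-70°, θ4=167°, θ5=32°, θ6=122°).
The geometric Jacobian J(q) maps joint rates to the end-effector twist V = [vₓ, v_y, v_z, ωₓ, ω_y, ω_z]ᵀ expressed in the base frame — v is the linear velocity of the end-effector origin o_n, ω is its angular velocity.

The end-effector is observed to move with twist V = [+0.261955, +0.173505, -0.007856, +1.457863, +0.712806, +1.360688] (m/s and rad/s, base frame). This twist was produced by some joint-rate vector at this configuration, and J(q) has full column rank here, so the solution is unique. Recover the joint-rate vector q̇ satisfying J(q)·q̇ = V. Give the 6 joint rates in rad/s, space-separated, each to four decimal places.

o_n = [0.0211, -0.1841, -0.0556]
J₁: ẑ×o_n = [0.1841, 0.0211, -0.0000], ω = ẑ
J2: z=[0.0000, 0.0000, 1.0000] o=[-0.3554, 0.5914, 0.0000] → [0.7755, 0.3765, -0.0000, 0.0000, 0.0000, 1.0000]
J3: z=[1.0000, -0.0000, 0.0000] o=[-0.3554, -0.1786, 0.0000] → [0.0000, 0.0556, -0.0055, 1.0000, -0.0000, 0.0000]
J4: z=[-0.0000, -0.9397, -0.3420] o=[0.1046, -0.3256, 0.4041] → [0.4804, 0.0286, -0.0785, -0.0000, -0.9397, -0.3420]
J5: z=[-0.9744, -0.0769, 0.2114] o=[-0.0641, -0.0757, -0.2826] → [0.0054, 0.2392, 0.1122, -0.9744, -0.0769, 0.2114]
J6: z=[0.1192, -0.9735, 0.1951] o=[-0.6286, -0.1503, -0.3100] → [-0.2411, 0.0965, 0.6285, 0.1192, -0.9735, 0.1951]
q̇ = J⁺·V = [0.5770, 0.6430, 0.9910, -0.7120, -0.4800, -0.0070]

0.5770 0.6430 0.9910 -0.7120 -0.4800 -0.0070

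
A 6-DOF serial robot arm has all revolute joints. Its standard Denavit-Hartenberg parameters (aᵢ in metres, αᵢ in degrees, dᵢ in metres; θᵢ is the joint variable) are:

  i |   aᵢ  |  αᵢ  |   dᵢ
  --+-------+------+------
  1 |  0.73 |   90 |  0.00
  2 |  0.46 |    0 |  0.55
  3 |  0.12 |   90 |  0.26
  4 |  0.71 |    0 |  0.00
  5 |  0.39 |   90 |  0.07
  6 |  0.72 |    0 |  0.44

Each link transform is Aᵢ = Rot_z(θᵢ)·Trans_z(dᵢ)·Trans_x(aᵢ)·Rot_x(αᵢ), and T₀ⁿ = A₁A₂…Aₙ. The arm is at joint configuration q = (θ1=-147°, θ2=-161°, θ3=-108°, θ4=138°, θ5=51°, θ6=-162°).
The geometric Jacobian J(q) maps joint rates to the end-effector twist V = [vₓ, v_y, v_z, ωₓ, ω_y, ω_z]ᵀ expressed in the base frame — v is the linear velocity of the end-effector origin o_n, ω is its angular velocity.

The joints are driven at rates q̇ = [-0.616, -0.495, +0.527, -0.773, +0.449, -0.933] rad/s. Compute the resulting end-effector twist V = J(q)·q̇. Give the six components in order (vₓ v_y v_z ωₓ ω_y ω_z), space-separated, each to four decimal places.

o_n = [-1.0840, 1.4015, -0.3377]
J₁: ẑ×o_n = [-1.4015, -1.0840, 0.0000], ω = ẑ
J2: z=[-0.5446, 0.8387, 0.0000] o=[-0.6122, -0.3976, 0.0000] → [-0.2832, -0.1839, -0.5842, -0.5446, 0.8387, 0.0000]
J3: z=[-0.5446, 0.8387, 0.0000] o=[-0.5470, 0.3006, -0.1498] → [-0.1576, -0.1024, -0.1492, -0.5446, 0.8387, 0.0000]
J4: z=[-0.8385, -0.5446, 0.0175] o=[-0.6869, 0.5198, -0.0298] → [0.1523, -0.2652, -0.9556, -0.8385, -0.5446, 0.0175]
J5: z=[-0.8385, -0.5446, 0.0175] o=[-0.9533, 0.9132, -0.5573] → [-0.1281, 0.1819, -0.4806, -0.8385, -0.5446, 0.0175]
J6: z=[-0.5402, 0.8269, -0.1564] o=[-0.9844, 0.8202, -0.9413] → [0.5899, 0.3416, -0.2317, -0.5402, 0.8269, -0.1564]
V = J·q̇ = [0.1948, 0.6728, 0.9496, 0.7583, -0.5682, -0.4757]

0.1948 0.6728 0.9496 0.7583 -0.5682 -0.4757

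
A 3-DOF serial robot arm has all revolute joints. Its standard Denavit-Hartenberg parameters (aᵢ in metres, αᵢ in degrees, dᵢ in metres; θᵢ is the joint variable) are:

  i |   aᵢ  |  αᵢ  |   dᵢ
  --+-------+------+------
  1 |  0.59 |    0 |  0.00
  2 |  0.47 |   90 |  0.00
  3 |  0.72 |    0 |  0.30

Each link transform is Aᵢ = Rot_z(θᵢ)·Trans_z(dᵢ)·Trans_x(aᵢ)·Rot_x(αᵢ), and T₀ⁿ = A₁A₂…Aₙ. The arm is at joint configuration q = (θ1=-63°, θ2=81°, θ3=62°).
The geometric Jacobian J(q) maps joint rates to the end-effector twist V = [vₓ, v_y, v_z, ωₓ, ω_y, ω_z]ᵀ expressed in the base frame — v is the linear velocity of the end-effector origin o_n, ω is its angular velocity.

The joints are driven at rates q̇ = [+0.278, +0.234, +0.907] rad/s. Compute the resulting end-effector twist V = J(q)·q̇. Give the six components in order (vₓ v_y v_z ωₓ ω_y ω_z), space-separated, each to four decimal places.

o_n = [1.1290, -0.5613, 0.6357]
J₁: ẑ×o_n = [0.5613, 1.1290, -0.0000], ω = ẑ
J2: z=[0.0000, 0.0000, 1.0000] o=[0.2679, -0.5257, 0.0000] → [0.0356, 0.8612, -0.0000, 0.0000, 0.0000, 1.0000]
J3: z=[0.3090, -0.9511, 0.0000] o=[0.7149, -0.3805, 0.0000] → [-0.6046, -0.1964, 0.3380, 0.3090, -0.9511, 0.0000]
V = J·q̇ = [-0.3840, 0.3372, 0.3066, 0.2803, -0.8626, 0.5120]

-0.3840 0.3372 0.3066 0.2803 -0.8626 0.5120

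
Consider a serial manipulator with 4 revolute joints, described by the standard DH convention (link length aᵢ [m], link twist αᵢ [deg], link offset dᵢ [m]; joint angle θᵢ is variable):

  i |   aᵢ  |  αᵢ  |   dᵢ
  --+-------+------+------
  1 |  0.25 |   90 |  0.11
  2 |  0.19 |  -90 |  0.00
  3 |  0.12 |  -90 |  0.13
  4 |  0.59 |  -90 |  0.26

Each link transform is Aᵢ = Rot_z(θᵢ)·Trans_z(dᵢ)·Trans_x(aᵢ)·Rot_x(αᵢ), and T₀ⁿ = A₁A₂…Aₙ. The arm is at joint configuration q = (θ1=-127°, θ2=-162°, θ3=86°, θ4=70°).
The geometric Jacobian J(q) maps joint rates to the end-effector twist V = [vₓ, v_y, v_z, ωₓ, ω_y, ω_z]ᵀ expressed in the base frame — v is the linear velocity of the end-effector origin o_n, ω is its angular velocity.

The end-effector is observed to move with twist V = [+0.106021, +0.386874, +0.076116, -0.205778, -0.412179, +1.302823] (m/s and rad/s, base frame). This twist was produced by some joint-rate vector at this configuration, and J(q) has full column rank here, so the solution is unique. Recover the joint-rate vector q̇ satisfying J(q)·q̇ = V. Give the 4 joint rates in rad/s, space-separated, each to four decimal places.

o_n = [0.1725, -0.3347, 0.5281]
J₁: ẑ×o_n = [0.3347, 0.1725, -0.0000], ω = ẑ
J2: z=[-0.7986, 0.6018, 0.0000] o=[-0.1505, -0.1997, 0.1100] → [0.2516, 0.3339, -0.0865, -0.7986, 0.6018, 0.0000]
J3: z=[-0.1860, -0.2468, -0.9511] o=[-0.0417, -0.0553, 0.0513] → [-0.3833, -0.1150, 0.1048, -0.1860, -0.2468, -0.9511]
J4: z=[-0.5153, -0.7997, 0.3083] o=[0.0345, -0.1531, -0.0749] → [-0.4263, 0.3533, 0.2039, -0.5153, -0.7997, 0.3083]
q̇ = J⁺·V = [0.4890, -0.0360, -0.6340, 0.6840]

0.4890 -0.0360 -0.6340 0.6840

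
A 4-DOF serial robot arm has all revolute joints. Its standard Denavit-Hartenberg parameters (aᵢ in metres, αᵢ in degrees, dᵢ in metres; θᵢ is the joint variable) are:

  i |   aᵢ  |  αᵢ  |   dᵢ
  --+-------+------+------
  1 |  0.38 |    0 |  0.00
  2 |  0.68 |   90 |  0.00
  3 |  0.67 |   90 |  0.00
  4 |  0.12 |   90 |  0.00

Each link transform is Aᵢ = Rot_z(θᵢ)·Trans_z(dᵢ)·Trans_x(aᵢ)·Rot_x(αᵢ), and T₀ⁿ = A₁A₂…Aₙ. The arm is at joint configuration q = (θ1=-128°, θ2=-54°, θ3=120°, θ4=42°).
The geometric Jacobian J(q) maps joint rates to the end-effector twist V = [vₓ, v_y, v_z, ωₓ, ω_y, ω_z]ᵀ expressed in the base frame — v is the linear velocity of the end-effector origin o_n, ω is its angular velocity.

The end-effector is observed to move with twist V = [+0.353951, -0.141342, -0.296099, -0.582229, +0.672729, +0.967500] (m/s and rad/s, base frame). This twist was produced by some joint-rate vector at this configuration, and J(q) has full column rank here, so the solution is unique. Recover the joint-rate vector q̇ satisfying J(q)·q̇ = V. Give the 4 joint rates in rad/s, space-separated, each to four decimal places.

o_n = [-0.5314, -0.2087, 0.6575]
J₁: ẑ×o_n = [0.2087, -0.5314, 0.0000], ω = ẑ
J2: z=[0.0000, 0.0000, 1.0000] o=[-0.2340, -0.2994, 0.0000] → [-0.0907, -0.2974, 0.0000, 0.0000, 0.0000, 1.0000]
J3: z=[0.0349, 0.9994, 0.0000] o=[-0.9135, -0.2757, 0.0000] → [0.6571, -0.0229, -0.3796, 0.0349, 0.9994, 0.0000]
J4: z=[-0.8655, 0.0302, 0.5000] o=[-0.5787, -0.2874, 0.5802] → [-0.0370, 0.0905, -0.0695, -0.8655, 0.0302, 0.5000]
q̇ = J⁺·V = [0.0250, 0.5930, 0.6520, 0.6990]

0.0250 0.5930 0.6520 0.6990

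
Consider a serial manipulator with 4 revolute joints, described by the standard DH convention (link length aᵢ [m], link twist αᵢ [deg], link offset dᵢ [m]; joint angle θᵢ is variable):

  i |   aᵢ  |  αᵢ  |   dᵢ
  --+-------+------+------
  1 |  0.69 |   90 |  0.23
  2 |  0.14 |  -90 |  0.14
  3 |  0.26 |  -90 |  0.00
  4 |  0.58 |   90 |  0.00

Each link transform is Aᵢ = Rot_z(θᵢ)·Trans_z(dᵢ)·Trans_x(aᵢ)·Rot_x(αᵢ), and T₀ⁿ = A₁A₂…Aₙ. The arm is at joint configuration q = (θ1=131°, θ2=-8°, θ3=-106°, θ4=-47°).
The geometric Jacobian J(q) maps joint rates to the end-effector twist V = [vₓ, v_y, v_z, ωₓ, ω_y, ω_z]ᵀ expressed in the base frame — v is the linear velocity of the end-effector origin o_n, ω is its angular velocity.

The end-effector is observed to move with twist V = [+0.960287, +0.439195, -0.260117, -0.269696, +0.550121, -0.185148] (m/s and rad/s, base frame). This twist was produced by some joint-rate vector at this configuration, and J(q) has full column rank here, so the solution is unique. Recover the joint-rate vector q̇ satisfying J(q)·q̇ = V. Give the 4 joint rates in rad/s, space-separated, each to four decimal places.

-0.9310 0.0190 0.8210 0.5020

o_n = [0.1163, 1.0402, 0.6557]
J₁: ẑ×o_n = [-1.0402, 0.1163, 0.0000], ω = ẑ
J2: z=[0.7547, 0.6561, 0.0000] o=[-0.4527, 0.5207, 0.2300] → [0.2793, -0.3213, 0.0187, 0.7547, 0.6561, 0.0000]
J3: z=[-0.0913, 0.1050, 0.9903] o=[-0.4380, 0.7172, 0.2105] → [-0.2730, 0.5895, -0.0877, -0.0913, 0.1050, 0.9903]
J4: z=[-0.4165, 0.8992, -0.1338] o=[-0.2028, 0.8276, 0.2205] → [0.4198, 0.1386, -0.3754, -0.4165, 0.8992, -0.1338]
q̇ = J⁺·V = [-0.9310, 0.0190, 0.8210, 0.5020]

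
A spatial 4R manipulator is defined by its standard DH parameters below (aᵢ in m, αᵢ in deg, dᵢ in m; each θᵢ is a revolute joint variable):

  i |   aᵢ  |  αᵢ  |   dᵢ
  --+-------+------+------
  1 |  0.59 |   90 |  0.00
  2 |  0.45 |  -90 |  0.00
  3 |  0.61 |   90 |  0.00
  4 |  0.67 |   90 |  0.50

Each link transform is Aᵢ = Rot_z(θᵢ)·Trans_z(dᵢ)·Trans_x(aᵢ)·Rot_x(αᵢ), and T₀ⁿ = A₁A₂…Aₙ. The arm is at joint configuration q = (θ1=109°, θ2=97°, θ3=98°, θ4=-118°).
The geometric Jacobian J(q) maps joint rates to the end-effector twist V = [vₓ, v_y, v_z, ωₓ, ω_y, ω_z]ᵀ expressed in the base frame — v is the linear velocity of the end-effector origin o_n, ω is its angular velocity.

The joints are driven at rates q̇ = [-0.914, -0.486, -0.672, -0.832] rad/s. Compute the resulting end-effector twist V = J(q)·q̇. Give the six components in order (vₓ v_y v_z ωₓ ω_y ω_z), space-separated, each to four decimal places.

o_n = [-0.6898, 0.8910, 0.9694]
J₁: ẑ×o_n = [-0.8910, -0.6898, 0.0000], ω = ẑ
J2: z=[0.9455, 0.3256, 0.0000] o=[-0.1921, 0.5579, 0.0000] → [0.3156, -0.9166, 0.4770, 0.9455, 0.3256, 0.0000]
J3: z=[0.3231, -0.9385, -0.1219] o=[-0.1742, 0.5060, 0.4466] → [-0.4436, -0.1061, -0.3595, 0.3231, -0.9385, -0.1219]
J4: z=[-0.0923, -0.1594, 0.9829] o=[-0.7488, 0.3191, 0.3624] → [-0.6588, 0.1140, -0.0434, -0.0923, -0.1594, 0.9829]
V = J·q̇ = [1.5072, 1.0524, 0.0458, -0.5999, 0.6051, -1.6499]

1.5072 1.0524 0.0458 -0.5999 0.6051 -1.6499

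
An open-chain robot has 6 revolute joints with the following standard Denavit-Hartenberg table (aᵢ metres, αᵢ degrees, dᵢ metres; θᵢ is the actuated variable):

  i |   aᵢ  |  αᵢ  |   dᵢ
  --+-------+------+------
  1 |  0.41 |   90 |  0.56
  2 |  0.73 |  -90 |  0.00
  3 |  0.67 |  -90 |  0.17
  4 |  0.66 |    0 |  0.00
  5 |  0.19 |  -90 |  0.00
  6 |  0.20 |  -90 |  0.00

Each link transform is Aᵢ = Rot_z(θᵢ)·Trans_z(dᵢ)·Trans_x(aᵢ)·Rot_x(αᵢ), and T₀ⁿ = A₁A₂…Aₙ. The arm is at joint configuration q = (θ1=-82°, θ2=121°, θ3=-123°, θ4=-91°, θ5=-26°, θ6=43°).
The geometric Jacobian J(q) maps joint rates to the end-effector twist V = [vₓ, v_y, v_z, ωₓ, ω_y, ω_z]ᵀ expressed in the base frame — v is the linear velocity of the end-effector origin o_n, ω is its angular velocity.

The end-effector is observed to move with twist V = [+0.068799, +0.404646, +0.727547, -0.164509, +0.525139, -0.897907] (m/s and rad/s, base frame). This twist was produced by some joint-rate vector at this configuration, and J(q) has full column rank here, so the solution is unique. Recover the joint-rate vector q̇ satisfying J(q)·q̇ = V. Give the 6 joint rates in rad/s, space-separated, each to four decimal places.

-0.8750 -0.9640 0.0990 0.5470 0.2450 0.8330

o_n = [-0.4486, 0.6775, 0.2698]
J₁: ẑ×o_n = [-0.6775, -0.4486, 0.0000], ω = ẑ
J2: z=[-0.9903, -0.1392, 0.0000] o=[0.0571, -0.4060, 0.5600] → [0.0404, -0.2874, -1.1434, -0.9903, -0.1392, 0.0000]
J3: z=[-0.1193, 0.8488, -0.5150] o=[0.0047, -0.0337, 1.1857] → [-0.4112, 0.1242, 0.2999, -0.1193, 0.8488, -0.5150]
J4: z=[-0.5995, 0.3519, 0.7189] o=[-0.5458, -0.1537, 0.7854] → [-0.7790, -0.2392, -0.5325, -0.5995, 0.3519, 0.7189]
J5: z=[-0.5995, 0.3519, 0.7189] o=[-0.6154, 0.4110, 0.4509] → [-0.2554, 0.0114, -0.2185, -0.5995, 0.3519, 0.7189]
J6: z=[-0.7594, 0.0339, -0.6498] o=[-0.5674, 0.5887, 0.4040] → [0.0532, -0.1791, -0.0715, -0.7594, 0.0339, -0.6498]
q̇ = J⁺·V = [-0.8750, -0.9640, 0.0990, 0.5470, 0.2450, 0.8330]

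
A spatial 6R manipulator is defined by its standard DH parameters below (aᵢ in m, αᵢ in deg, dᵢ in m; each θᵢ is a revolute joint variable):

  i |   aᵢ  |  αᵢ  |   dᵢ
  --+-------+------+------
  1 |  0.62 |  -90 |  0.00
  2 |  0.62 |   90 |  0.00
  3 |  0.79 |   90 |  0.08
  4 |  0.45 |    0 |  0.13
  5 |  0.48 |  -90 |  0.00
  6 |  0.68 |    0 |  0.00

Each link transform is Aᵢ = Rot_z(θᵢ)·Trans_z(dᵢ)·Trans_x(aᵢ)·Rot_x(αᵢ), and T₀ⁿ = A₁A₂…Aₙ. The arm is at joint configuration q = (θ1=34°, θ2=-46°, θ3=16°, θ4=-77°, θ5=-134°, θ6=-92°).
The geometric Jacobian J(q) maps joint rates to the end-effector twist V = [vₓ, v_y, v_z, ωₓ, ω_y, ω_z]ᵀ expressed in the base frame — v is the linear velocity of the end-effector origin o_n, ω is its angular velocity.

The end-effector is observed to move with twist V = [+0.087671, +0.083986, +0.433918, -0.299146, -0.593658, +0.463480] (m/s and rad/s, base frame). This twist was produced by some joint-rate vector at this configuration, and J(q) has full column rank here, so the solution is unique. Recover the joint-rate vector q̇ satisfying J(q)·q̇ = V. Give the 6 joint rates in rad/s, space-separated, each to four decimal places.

-0.3280 -0.1760 0.7690 -0.1380 0.3270 -0.2310

o_n = [1.7082, 0.3797, 0.8666]
J₁: ẑ×o_n = [-0.3797, 1.7082, 0.0000], ω = ẑ
J2: z=[-0.5592, 0.8290, 0.0000] o=[0.5140, 0.3467, 0.0000] → [0.7184, 0.4846, -1.0085, -0.5592, 0.8290, 0.0000]
J3: z=[-0.5964, -0.4022, 0.6947] o=[0.8711, 0.5875, 0.4460] → [-0.0248, 0.8323, 0.4606, -0.5964, -0.4022, 0.6947]
J4: z=[0.6963, -0.6899, 0.1983] o=[1.1389, 1.0309, 1.0478] → [0.2541, 0.2391, -0.0607, 0.6963, -0.6899, 0.1983]
J5: z=[0.6963, -0.6899, 0.1983] o=[1.5314, 1.1785, 0.8390] → [0.1394, 0.0159, -0.4342, 0.6963, -0.6899, 0.1983]
J6: z=[0.3054, 0.0348, -0.9516] o=[1.2196, 0.8314, 0.7262] → [-0.4249, -0.5078, -0.1550, 0.3054, 0.0348, -0.9516]
q̇ = J⁺·V = [-0.3280, -0.1760, 0.7690, -0.1380, 0.3270, -0.2310]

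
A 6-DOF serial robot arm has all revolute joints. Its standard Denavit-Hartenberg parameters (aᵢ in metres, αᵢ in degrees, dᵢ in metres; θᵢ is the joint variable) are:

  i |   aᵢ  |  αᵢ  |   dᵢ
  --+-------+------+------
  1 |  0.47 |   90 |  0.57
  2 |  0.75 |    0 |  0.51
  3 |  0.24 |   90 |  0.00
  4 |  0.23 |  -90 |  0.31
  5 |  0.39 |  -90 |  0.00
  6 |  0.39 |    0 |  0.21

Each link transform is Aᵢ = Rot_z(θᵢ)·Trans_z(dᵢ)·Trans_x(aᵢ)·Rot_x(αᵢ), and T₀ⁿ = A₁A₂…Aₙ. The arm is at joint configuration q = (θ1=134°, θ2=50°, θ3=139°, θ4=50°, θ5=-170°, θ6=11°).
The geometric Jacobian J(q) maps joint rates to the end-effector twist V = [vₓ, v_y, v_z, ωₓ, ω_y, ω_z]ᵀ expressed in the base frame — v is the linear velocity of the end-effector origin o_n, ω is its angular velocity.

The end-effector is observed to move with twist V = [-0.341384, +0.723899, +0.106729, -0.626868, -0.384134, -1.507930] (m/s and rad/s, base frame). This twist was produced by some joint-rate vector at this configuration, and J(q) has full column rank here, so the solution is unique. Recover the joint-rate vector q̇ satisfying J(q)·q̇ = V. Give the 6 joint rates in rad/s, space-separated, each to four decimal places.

0.0120 0.2880 -0.7160 -0.5610 -0.2480 -0.9800

o_n = [-0.5451, 0.6843, 1.7908]
J₁: ẑ×o_n = [-0.6843, -0.5451, 0.0000], ω = ẑ
J2: z=[0.7193, 0.6947, 0.0000] o=[-0.3265, 0.3381, 0.5700] → [0.8480, -0.8782, 0.4009, 0.7193, 0.6947, 0.0000]
J3: z=[0.7193, 0.6947, 0.0000] o=[-0.2945, 1.0392, 1.1445] → [0.4489, -0.4649, -0.0812, 0.7193, 0.6947, 0.0000]
J4: z=[0.1087, -0.1125, 0.9877] o=[-0.1298, 0.8686, 1.1070] → [0.1051, -0.4845, -0.0668, 0.1087, -0.1125, 0.9877]
J5: z=[-0.0632, 0.9908, 0.1198] o=[0.1320, 0.8511, 1.3900] → [0.4170, -0.0558, 0.6814, -0.0632, 0.9908, 0.1198]
J6: z=[0.2793, -0.0977, 0.9552] o=[-0.2417, 0.8145, 1.4956] → [0.0955, -0.3723, -0.0660, 0.2793, -0.0977, 0.9552]
q̇ = J⁺·V = [0.0120, 0.2880, -0.7160, -0.5610, -0.2480, -0.9800]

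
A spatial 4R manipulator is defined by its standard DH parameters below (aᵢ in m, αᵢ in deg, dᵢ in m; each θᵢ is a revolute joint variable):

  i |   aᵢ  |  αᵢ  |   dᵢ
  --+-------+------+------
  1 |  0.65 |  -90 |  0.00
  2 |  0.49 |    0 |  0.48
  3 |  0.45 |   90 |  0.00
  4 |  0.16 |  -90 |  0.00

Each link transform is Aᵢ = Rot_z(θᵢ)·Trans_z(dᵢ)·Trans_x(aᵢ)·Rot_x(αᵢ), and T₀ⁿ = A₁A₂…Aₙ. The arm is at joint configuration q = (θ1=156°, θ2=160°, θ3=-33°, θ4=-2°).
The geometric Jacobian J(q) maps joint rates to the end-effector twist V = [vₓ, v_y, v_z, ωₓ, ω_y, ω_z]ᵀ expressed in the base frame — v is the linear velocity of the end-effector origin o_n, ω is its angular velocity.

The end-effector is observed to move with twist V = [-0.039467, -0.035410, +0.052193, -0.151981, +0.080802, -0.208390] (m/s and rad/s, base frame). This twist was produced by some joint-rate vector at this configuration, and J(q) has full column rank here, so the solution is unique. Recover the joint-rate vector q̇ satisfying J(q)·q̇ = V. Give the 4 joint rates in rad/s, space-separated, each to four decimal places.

-0.0790 0.1250 -0.1370 0.2150

o_n = [-0.0308, -0.5056, -0.6547]
J₁: ẑ×o_n = [0.5056, -0.0308, 0.0000], ω = ẑ
J2: z=[-0.4067, -0.9135, 0.0000] o=[-0.5938, 0.2644, 0.0000] → [0.5981, -0.2663, 0.8275, -0.4067, -0.9135, 0.0000]
J3: z=[-0.4067, -0.9135, 0.0000] o=[-0.3684, -0.3614, -0.1676] → [0.4450, -0.1981, 0.3670, -0.4067, -0.9135, 0.0000]
J4: z=[-0.7296, 0.3248, -0.6018] o=[-0.1210, -0.4716, -0.5270] → [-0.0620, -0.1474, -0.0045, -0.7296, 0.3248, -0.6018]
q̇ = J⁺·V = [-0.0790, 0.1250, -0.1370, 0.2150]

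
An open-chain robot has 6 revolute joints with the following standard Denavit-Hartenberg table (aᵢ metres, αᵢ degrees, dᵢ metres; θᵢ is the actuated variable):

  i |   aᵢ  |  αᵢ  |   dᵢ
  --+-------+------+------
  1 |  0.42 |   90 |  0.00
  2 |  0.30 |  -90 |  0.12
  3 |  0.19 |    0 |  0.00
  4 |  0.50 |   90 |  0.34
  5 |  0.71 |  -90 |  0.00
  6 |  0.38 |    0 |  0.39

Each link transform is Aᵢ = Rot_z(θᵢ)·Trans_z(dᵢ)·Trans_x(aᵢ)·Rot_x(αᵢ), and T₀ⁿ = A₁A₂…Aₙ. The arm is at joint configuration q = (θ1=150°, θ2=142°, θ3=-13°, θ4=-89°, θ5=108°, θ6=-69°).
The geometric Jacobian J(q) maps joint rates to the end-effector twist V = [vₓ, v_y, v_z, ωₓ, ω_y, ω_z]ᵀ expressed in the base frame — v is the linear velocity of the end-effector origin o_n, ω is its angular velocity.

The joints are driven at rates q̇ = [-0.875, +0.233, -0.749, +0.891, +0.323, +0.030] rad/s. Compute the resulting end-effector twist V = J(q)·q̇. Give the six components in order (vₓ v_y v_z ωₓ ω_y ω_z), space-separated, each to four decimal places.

o_n = [0.2752, -0.2057, -0.7051]
J₁: ẑ×o_n = [0.2057, 0.2752, -0.0000], ω = ẑ
J2: z=[0.5000, 0.8660, 0.0000] o=[-0.3637, 0.2100, 0.0000] → [-0.6107, 0.3526, -0.7611, 0.5000, 0.8660, 0.0000]
J3: z=[0.5332, -0.3078, -0.7880] o=[-0.0990, 0.1957, 0.1847] → [-0.0424, 0.1796, -0.0988, 0.5332, -0.3078, -0.7880]
J4: z=[0.5332, -0.3078, -0.7880] o=[0.0487, 0.1598, 0.2987] → [0.0210, 0.3568, -0.1251, 0.5332, -0.3078, -0.7880]
J5: z=[-0.7715, 0.2053, -0.6022] o=[0.4036, 0.5196, -0.0332] → [-0.5747, -0.4410, 0.5859, -0.7715, 0.2053, -0.6022]
J6: z=[-0.4950, -0.7884, 0.3652] o=[0.6874, 0.1079, -0.5373] → [0.2469, -0.2337, -0.1698, -0.4950, -0.7884, 0.3652]
V = J·q̇ = [-0.4500, -0.1247, -0.0307, -0.0718, 0.2007, -1.1705]

-0.4500 -0.1247 -0.0307 -0.0718 0.2007 -1.1705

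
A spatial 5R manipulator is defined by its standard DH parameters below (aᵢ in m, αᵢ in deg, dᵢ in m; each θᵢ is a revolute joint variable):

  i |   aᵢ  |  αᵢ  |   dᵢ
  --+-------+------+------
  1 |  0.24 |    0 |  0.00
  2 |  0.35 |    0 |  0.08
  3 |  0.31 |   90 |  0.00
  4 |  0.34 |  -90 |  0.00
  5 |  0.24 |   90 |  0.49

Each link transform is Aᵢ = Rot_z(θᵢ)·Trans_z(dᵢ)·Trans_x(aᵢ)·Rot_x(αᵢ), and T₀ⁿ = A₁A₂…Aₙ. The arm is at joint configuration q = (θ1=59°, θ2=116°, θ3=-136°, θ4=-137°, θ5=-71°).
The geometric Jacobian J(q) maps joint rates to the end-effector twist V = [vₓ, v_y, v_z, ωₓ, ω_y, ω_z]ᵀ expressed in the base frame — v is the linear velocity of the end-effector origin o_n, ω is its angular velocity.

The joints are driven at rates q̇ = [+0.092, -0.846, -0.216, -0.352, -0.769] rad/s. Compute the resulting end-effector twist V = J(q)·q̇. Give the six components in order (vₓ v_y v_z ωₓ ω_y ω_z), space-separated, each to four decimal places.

o_n = [0.1807, 0.2728, -0.5635]
J₁: ẑ×o_n = [-0.2728, 0.1807, 0.0000], ω = ẑ
J2: z=[0.0000, 0.0000, 1.0000] o=[0.1236, 0.2057, 0.0000] → [-0.0671, 0.0571, 0.0000, 0.0000, 0.0000, 1.0000]
J3: z=[0.0000, 0.0000, 1.0000] o=[-0.2251, 0.2362, 0.0800] → [-0.0366, 0.4058, 0.0000, 0.0000, 0.0000, 1.0000]
J4: z=[0.6293, -0.7771, 0.0000] o=[0.0159, 0.4313, 0.0800] → [0.5001, 0.4050, 0.0284, 0.6293, -0.7771, 0.0000]
J5: z=[0.5300, 0.4292, -0.7314] o=[-0.1774, 0.2748, -0.1519] → [-0.1781, -0.0437, -0.1548, 0.5300, 0.4292, -0.7314]
V = J·q̇ = [0.0005, -0.2283, 0.1090, -0.6291, -0.0565, -0.4076]

0.0005 -0.2283 0.1090 -0.6291 -0.0565 -0.4076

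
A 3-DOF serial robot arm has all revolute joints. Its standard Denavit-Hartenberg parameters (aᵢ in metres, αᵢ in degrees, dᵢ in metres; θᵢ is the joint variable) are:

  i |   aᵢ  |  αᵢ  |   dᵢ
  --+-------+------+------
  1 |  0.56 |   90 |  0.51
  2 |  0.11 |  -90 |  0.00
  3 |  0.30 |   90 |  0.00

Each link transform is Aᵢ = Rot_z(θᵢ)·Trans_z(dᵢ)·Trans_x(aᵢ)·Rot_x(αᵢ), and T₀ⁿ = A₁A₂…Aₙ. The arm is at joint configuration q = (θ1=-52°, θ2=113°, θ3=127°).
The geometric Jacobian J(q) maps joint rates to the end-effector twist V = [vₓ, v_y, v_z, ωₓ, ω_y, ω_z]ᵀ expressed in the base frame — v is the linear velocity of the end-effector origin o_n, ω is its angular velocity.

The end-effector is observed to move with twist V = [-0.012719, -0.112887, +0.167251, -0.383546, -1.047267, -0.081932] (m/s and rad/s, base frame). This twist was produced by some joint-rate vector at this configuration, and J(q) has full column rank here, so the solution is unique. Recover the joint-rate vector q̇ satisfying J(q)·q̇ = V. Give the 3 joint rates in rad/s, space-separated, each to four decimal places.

-0.3320 0.9470 -0.6400

o_n = [0.5505, -0.3155, 0.4451]
J₁: ẑ×o_n = [0.3155, 0.5505, -0.0000], ω = ẑ
J2: z=[-0.7880, -0.6157, 0.0000] o=[0.3448, -0.4413, 0.5100] → [0.0400, -0.0512, 0.0276, -0.7880, -0.6157, 0.0000]
J3: z=[-0.5667, 0.7254, -0.3907] o=[0.3183, -0.4074, 0.6113] → [-0.0846, -0.1849, -0.2205, -0.5667, 0.7254, -0.3907]
q̇ = J⁺·V = [-0.3320, 0.9470, -0.6400]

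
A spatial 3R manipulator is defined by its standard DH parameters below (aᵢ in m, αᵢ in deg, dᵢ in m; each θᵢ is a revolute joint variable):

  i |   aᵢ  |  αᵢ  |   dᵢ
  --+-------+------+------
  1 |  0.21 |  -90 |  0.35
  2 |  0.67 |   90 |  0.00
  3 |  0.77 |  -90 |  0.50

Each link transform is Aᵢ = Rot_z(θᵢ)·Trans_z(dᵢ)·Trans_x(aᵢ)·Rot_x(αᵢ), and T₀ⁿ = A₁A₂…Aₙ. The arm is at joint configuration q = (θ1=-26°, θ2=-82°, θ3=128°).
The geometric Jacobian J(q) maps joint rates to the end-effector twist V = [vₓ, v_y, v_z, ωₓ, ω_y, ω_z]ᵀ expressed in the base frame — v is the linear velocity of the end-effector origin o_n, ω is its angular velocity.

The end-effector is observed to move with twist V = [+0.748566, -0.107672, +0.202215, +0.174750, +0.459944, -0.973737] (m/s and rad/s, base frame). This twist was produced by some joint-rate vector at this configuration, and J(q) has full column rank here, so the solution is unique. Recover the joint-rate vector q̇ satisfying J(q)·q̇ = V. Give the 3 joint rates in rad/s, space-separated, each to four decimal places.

-0.9800 0.4900 0.0450

o_n = [0.0342, 0.6584, 0.6136]
J₁: ẑ×o_n = [-0.6584, 0.0342, 0.0000], ω = ẑ
J2: z=[0.4384, 0.8988, 0.0000] o=[0.1887, -0.0921, 0.3500] → [0.2369, -0.1156, 0.4679, 0.4384, 0.8988, 0.0000]
J3: z=[-0.8900, 0.4341, 0.1392] o=[0.2726, -0.1329, 1.0135] → [-0.2837, -0.3891, -0.6009, -0.8900, 0.4341, 0.1392]
q̇ = J⁺·V = [-0.9800, 0.4900, 0.0450]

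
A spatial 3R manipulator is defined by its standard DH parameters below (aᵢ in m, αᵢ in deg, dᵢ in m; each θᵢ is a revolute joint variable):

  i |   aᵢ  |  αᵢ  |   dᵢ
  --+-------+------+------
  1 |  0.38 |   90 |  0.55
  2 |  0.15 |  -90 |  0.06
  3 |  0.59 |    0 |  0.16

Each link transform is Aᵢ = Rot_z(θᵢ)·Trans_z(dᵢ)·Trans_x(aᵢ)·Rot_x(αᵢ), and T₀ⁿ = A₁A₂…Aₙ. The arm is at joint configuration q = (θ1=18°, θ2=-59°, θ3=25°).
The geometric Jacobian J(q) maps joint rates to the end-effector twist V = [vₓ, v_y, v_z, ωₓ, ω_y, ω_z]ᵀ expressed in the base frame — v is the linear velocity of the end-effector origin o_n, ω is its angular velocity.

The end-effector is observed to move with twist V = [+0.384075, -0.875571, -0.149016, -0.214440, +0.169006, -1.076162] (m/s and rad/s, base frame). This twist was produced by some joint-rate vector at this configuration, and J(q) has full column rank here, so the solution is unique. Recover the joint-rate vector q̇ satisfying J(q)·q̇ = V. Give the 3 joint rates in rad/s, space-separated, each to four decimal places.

-0.9850 -0.2270 -0.1770

o_n = [0.7687, 0.4489, 0.0455]
J₁: ẑ×o_n = [-0.4489, 0.7687, 0.0000], ω = ẑ
J2: z=[0.3090, -0.9511, 0.0000] o=[0.3614, 0.1174, 0.5500] → [0.4798, 0.1559, 0.4898, 0.3090, -0.9511, 0.0000]
J3: z=[0.8152, 0.2649, 0.5150] o=[0.4534, 0.0842, 0.4214] → [-0.2874, 0.4689, 0.2137, 0.8152, 0.2649, 0.5150]
q̇ = J⁺·V = [-0.9850, -0.2270, -0.1770]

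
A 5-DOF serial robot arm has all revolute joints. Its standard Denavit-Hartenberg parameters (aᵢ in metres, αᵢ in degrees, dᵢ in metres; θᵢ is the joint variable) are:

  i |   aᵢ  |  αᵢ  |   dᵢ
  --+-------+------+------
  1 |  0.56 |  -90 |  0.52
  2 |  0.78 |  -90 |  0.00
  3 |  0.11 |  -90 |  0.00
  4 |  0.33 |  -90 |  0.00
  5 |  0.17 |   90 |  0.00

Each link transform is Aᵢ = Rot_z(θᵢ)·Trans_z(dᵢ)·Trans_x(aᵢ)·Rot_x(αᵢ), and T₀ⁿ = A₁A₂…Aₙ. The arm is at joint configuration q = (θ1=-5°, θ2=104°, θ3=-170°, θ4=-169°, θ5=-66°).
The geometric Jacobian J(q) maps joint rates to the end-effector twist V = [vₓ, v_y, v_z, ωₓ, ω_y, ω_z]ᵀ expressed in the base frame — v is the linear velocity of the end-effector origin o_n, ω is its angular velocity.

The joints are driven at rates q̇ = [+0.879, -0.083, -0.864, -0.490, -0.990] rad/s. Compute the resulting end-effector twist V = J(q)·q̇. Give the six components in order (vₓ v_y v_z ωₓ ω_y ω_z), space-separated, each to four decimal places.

o_n = [0.2320, 0.0841, -0.5139]
J₁: ẑ×o_n = [-0.0841, 0.2320, 0.0000], ω = ẑ
J2: z=[0.0872, 0.9962, 0.0000] o=[0.5579, -0.0488, 0.5200] → [-1.0299, 0.0901, 0.3363, 0.0872, 0.9962, 0.0000]
J3: z=[-0.9666, 0.0846, 0.2419] o=[0.3699, -0.0324, -0.2368] → [-0.0516, -0.3011, -0.1009, -0.9666, 0.0846, 0.2419]
J4: z=[0.0440, 0.9847, -0.1685] o=[0.3977, -0.0156, -0.1317] → [-0.3595, 0.0447, 0.1676, 0.0440, 0.9847, -0.1685]
J5: z=[-0.9007, 0.1121, 0.4198] o=[0.2550, -0.0596, -0.4260] → [-0.0702, -0.0888, -0.1269, -0.9007, 0.1121, 0.4198]
V = J·q̇ = [0.3018, 0.5226, 0.1028, 1.6980, -0.7492, 0.3369]

0.3018 0.5226 0.1028 1.6980 -0.7492 0.3369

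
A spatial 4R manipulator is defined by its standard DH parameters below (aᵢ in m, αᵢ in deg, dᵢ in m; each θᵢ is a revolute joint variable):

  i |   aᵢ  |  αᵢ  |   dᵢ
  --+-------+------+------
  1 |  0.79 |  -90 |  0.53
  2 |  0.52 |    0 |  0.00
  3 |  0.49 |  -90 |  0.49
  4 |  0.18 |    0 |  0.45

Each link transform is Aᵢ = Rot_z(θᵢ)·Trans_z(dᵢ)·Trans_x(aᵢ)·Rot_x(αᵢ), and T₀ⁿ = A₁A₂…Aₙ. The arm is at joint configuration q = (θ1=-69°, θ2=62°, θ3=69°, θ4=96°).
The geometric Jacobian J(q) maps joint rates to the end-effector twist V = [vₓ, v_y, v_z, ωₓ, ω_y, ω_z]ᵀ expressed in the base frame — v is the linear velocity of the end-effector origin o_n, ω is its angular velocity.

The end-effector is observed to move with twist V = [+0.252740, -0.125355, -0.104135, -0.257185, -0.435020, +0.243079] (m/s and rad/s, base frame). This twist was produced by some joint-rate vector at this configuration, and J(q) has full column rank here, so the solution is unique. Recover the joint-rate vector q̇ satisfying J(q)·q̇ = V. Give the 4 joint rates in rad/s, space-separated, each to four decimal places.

0.5160 -0.8560 0.4600 -0.4160

o_n = [0.4284, -0.2483, 0.0105]
J₁: ẑ×o_n = [0.2483, 0.4284, -0.0000], ω = ẑ
J2: z=[0.9336, 0.3584, 0.0000] o=[0.2831, -0.7375, 0.5300] → [-0.1862, 0.4850, 0.4046, 0.9336, 0.3584, 0.0000]
J3: z=[0.9336, 0.3584, 0.0000] o=[0.3706, -0.9654, 0.0709] → [-0.0216, 0.0564, 0.6487, 0.9336, 0.3584, 0.0000]
J4: z=[-0.2705, 0.7046, 0.6561] o=[0.7128, -0.4897, -0.2989] → [0.0597, -0.1029, 0.1351, -0.2705, 0.7046, 0.6561]
q̇ = J⁺·V = [0.5160, -0.8560, 0.4600, -0.4160]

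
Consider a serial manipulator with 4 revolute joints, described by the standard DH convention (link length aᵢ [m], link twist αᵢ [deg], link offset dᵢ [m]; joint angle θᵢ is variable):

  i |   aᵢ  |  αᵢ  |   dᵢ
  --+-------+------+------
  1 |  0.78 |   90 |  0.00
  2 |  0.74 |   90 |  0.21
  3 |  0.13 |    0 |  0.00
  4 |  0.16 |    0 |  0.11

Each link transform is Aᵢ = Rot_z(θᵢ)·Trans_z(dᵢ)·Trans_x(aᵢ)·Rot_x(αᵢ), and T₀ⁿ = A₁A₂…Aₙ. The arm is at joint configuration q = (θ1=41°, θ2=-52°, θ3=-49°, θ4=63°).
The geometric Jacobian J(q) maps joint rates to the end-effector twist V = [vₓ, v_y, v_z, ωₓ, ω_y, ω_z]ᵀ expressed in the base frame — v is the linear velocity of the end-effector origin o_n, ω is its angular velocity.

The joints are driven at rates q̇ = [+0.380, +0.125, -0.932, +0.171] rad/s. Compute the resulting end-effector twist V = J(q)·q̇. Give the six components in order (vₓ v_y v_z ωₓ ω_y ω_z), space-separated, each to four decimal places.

-0.3593 0.6025 0.1135 0.5346 0.2991 0.8485

o_n = [1.0777, 0.7373, -0.8404]
J₁: ẑ×o_n = [-0.7373, 1.0777, 0.0000], ω = ẑ
J2: z=[0.6561, -0.7547, 0.0000] o=[0.5887, 0.5117, 0.0000] → [0.6343, 0.5513, 0.5170, 0.6561, -0.7547, 0.0000]
J3: z=[-0.5947, -0.5170, -0.6157] o=[1.0703, 0.6521, -0.5831] → [0.1854, -0.1575, -0.0468, -0.5947, -0.5170, -0.6157]
J4: z=[-0.5947, -0.5170, -0.6157] o=[1.0455, 0.7606, -0.6503] → [0.0839, -0.1328, 0.0305, -0.5947, -0.5170, -0.6157]
V = J·q̇ = [-0.3593, 0.6025, 0.1135, 0.5346, 0.2991, 0.8485]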